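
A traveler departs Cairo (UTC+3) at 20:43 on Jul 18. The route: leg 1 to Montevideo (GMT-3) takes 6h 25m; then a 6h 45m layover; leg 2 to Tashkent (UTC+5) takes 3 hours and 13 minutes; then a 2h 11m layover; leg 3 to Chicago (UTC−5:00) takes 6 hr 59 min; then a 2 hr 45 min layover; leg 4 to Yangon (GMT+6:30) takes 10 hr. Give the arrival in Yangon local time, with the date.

Convert departure to UTC: 20:43 − 3:00 = 17:43 UTC on Jul 18.
Add 6 hours and 25 minutes leg 1 → 00:08 UTC (Jul 19).
Add 6 hours 45 minutes layover in Montevideo → 06:53 UTC.
Add 3 hours 13 minutes leg 2 → 10:06 UTC.
Add 2 hours and 11 minutes layover in Tashkent → 12:17 UTC.
Add 6 hours 59 minutes leg 3 → 19:16 UTC.
Add 2 hours 45 minutes layover in Chicago → 22:01 UTC.
Add 10 hours leg 4 → 08:01 UTC (Jul 20).
Yangon is UTC+6:30, so local arrival = 08:01 + 6:30 = 14:31 on Jul 20.

14:31 on Jul 20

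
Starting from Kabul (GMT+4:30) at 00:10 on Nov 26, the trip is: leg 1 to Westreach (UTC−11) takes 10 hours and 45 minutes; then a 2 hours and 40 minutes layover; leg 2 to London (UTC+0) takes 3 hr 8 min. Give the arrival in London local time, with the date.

12:13 on Nov 26

Convert departure to UTC: 00:10 − 4:30 = 19:40 UTC on Nov 25.
Add 10 hours and 45 minutes leg 1 → 06:25 UTC (Nov 26).
Add 2 hours and 40 minutes layover in Westreach → 09:05 UTC.
Add 3 hours and 8 minutes leg 2 → 12:13 UTC.
London is UTC+0, so local arrival is the same: 12:13 on Nov 26.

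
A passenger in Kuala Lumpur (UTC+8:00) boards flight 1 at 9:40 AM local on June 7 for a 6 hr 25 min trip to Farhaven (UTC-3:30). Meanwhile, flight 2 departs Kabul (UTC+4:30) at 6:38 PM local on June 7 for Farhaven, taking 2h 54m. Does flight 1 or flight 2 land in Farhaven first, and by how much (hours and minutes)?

the first, by 8 hours 57 minutes

Flight 1 in UTC: 9:40 AM − 8:00 = 1:40 AM on Jun 7.
+6 hours 25 minutes → arrive 8:05 AM UTC on Jun 7.
Flight 2 in UTC: 6:38 PM − 4:30 = 2:08 PM on Jun 7.
+2 hours 54 minutes → arrive 5:02 PM UTC on Jun 7.
Flight 1 lands earlier by 8 hours 57 minutes.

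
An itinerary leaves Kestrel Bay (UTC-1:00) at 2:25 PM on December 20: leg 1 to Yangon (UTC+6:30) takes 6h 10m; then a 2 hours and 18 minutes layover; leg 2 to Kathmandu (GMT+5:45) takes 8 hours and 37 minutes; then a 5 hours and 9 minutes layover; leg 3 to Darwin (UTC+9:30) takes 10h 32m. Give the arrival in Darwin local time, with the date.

Convert departure to UTC: 2:25 PM + 1:00 = 3:25 PM UTC on Dec 20.
Add 6 hours and 10 minutes leg 1 → 9:35 PM UTC.
Add 2 hours and 18 minutes layover in Yangon → 11:53 PM UTC.
Add 8 hours 37 minutes leg 2 → 8:30 AM UTC (Dec 21).
Add 5 hours 9 minutes layover in Kathmandu → 1:39 PM UTC.
Add 10 hours and 32 minutes leg 3 → 12:11 AM UTC (Dec 22).
Darwin is UTC+9:30, so local arrival = 12:11 AM + 9:30 = 9:41 AM on Dec 22.

9:41 AM on Dec 22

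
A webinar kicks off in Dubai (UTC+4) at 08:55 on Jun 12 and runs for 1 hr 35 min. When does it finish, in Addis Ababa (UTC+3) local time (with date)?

09:30 on June 12

Addis Ababa is 1:00 behind Dubai.
After 1 hour 35 minutes it is 10:30 in Dubai.
Shift by the zone difference: 10:30 − 1:00 = 09:30 on Jun 12 in Addis Ababa.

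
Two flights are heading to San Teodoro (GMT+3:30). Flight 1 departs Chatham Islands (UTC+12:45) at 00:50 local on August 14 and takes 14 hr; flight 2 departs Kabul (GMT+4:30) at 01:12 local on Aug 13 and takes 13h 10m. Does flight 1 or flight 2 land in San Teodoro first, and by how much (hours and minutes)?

the second, by 16 hours 13 minutes

Flight 1 in UTC: 00:50 − 12:45 = 12:05 on Aug 13.
+14 hours → arrive 02:05 UTC on Aug 14.
Flight 2 in UTC: 01:12 − 4:30 = 20:42 on Aug 12.
+13 hours and 10 minutes → arrive 09:52 UTC on Aug 13.
Flight 2 lands earlier by 16 hours 13 minutes.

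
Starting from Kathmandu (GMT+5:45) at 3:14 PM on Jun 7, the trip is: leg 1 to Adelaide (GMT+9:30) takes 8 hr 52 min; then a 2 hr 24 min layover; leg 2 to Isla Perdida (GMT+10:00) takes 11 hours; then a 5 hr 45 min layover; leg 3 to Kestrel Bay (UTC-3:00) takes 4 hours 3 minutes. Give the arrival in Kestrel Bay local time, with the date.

Convert departure to UTC: 3:14 PM − 5:45 = 9:29 AM UTC on Jun 7.
Add 8 hours 52 minutes leg 1 → 6:21 PM UTC.
Add 2 hours and 24 minutes layover in Adelaide → 8:45 PM UTC.
Add 11 hours leg 2 → 7:45 AM UTC (Jun 8).
Add 5 hours 45 minutes layover in Isla Perdida → 1:30 PM UTC.
Add 4 hours and 3 minutes leg 3 → 5:33 PM UTC.
Kestrel Bay is UTC−3:00, so local arrival = 5:33 PM − 3:00 = 2:33 PM on Jun 8.

2:33 PM on Jun 8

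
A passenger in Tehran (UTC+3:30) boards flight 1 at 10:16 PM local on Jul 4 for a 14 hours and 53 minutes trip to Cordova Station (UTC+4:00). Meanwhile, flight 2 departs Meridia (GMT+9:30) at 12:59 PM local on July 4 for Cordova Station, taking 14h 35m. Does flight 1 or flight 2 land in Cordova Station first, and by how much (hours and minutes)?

Flight 1 in UTC: 10:16 PM − 3:30 = 6:46 PM on Jul 4.
+14 hours and 53 minutes → arrive 9:39 AM UTC on Jul 5.
Flight 2 in UTC: 12:59 PM − 9:30 = 3:29 AM on Jul 4.
+14 hours 35 minutes → arrive 6:04 PM UTC on Jul 4.
Flight 2 lands earlier by 15 hours 35 minutes.

the second, by 15 hours 35 minutes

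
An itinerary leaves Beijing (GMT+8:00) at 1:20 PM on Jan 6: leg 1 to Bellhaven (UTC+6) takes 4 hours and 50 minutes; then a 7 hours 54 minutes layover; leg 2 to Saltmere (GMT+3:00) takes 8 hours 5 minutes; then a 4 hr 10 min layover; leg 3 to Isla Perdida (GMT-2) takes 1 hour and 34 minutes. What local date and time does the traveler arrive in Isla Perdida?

Convert departure to UTC: 1:20 PM − 8:00 = 5:20 AM UTC on Jan 6.
Add 4 hours and 50 minutes leg 1 → 10:10 AM UTC.
Add 7 hours 54 minutes layover in Bellhaven → 6:04 PM UTC.
Add 8 hours and 5 minutes leg 2 → 2:09 AM UTC (Jan 7).
Add 4 hours 10 minutes layover in Saltmere → 6:19 AM UTC.
Add 1 hour 34 minutes leg 3 → 7:53 AM UTC.
Isla Perdida is UTC−2:00, so local arrival = 7:53 AM − 2:00 = 5:53 AM on Jan 7.

5:53 AM on Jan 7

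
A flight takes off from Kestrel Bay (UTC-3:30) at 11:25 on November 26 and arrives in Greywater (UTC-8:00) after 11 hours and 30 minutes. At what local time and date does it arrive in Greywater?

18:25 on Nov 26

Convert departure to UTC: 11:25 + 3:30 = 14:55 UTC on Nov 26.
Add 11 hours and 30 minutes travel time → 02:25 UTC (Nov 27).
Greywater is UTC−8:00, so local arrival = 02:25 − 8:00 = 18:25 on Nov 26.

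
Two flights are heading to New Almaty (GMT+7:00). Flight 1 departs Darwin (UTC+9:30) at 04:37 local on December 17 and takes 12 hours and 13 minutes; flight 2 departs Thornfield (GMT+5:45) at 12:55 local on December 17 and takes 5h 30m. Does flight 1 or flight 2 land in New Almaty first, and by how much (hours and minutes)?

the first, by 5 hours 20 minutes

Flight 1 in UTC: 04:37 − 9:30 = 19:07 on Dec 16.
+12 hours and 13 minutes → arrive 07:20 UTC on Dec 17.
Flight 2 in UTC: 12:55 − 5:45 = 07:10 on Dec 17.
+5 hours and 30 minutes → arrive 12:40 UTC on Dec 17.
Flight 1 lands earlier by 5 hours 20 minutes.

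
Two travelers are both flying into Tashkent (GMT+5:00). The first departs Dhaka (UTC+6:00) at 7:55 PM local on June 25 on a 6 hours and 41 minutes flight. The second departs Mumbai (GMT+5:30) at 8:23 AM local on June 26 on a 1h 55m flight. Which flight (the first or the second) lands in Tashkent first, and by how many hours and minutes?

the first, by 8 hours 12 minutes

Flight 1 in UTC: 7:55 PM − 6:00 = 1:55 PM on Jun 25.
+6 hours and 41 minutes → arrive 8:36 PM UTC on Jun 25.
Flight 2 in UTC: 8:23 AM − 5:30 = 2:53 AM on Jun 26.
+1 hour 55 minutes → arrive 4:48 AM UTC on Jun 26.
Flight 1 lands earlier by 8 hours 12 minutes.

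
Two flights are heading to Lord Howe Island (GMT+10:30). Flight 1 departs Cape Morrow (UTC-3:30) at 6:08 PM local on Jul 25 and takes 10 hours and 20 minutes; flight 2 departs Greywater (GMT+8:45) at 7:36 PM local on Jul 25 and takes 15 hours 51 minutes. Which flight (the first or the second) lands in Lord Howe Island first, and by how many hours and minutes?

Flight 1 in UTC: 6:08 PM + 3:30 = 9:38 PM on Jul 25.
+10 hours and 20 minutes → arrive 7:58 AM UTC on Jul 26.
Flight 2 in UTC: 7:36 PM − 8:45 = 10:51 AM on Jul 25.
+15 hours and 51 minutes → arrive 2:42 AM UTC on Jul 26.
Flight 2 lands earlier by 5 hours 16 minutes.

the second, by 5 hours 16 minutes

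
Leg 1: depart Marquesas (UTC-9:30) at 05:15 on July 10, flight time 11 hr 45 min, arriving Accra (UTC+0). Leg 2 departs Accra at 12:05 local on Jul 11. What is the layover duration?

9 hours 35 minutes

Convert departure to UTC: 05:15 + 9:30 = 14:45 UTC on Jul 10.
Add 11 hours 45 minutes flight time → 02:30 UTC (Jul 11).
Accra is UTC+0, so local arrival is the same: 02:30 on Jul 11.
Layover = 12:05 − 02:30 = 9 hours 35 minutes.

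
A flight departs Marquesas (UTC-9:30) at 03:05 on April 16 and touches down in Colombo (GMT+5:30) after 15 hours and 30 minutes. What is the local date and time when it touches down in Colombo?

Convert departure to UTC: 03:05 + 9:30 = 12:35 UTC on Apr 16.
Add 15 hours 30 minutes travel time → 04:05 UTC (Apr 17).
Colombo is UTC+5:30, so local arrival = 04:05 + 5:30 = 09:35 on Apr 17.

09:35 on April 17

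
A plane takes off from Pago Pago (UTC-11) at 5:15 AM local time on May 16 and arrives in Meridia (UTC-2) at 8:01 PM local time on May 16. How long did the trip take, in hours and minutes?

Departure in UTC: 5:15 AM + 11:00 = 4:15 PM on May 16.
Arrival in UTC: 8:01 PM + 2:00 = 10:01 PM on May 16.
Elapsed = 10:01 PM − 4:15 PM = 5 hours 46 minutes.

5 hours 46 minutes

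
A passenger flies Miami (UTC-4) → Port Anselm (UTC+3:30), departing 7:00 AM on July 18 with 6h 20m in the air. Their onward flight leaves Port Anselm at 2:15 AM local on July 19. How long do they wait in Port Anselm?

Convert departure to UTC: 7:00 AM + 4:00 = 11:00 AM UTC on Jul 18.
Add 6 hours 20 minutes flight time → 5:20 PM UTC.
Port Anselm is UTC+3:30, so local arrival = 5:20 PM + 3:30 = 8:50 PM on Jul 18.
Layover = 2:15 AM − 8:50 PM (+1 day) = 5 hours 25 minutes.

5 hours 25 minutes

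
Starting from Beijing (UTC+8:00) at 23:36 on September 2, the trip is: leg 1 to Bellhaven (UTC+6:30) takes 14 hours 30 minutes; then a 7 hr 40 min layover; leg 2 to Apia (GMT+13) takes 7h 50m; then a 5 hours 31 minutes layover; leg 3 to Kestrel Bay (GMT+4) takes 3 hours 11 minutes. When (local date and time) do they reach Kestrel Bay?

10:18 on September 4

Convert departure to UTC: 23:36 − 8:00 = 15:36 UTC on Sep 2.
Add 14 hours 30 minutes leg 1 → 06:06 UTC (Sep 3).
Add 7 hours 40 minutes layover in Bellhaven → 13:46 UTC.
Add 7 hours and 50 minutes leg 2 → 21:36 UTC.
Add 5 hours and 31 minutes layover in Apia → 03:07 UTC (Sep 4).
Add 3 hours 11 minutes leg 3 → 06:18 UTC.
Kestrel Bay is UTC+4:00, so local arrival = 06:18 + 4:00 = 10:18 on Sep 4.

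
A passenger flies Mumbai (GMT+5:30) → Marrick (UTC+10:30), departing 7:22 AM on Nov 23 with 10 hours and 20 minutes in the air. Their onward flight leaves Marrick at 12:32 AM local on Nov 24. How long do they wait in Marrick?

1 hour 50 minutes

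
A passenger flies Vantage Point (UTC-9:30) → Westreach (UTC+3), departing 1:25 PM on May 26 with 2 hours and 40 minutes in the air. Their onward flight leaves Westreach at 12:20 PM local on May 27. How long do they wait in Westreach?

7 hours 45 minutes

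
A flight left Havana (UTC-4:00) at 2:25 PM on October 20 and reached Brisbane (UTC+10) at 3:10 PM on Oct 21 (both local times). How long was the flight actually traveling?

10 hours 45 minutes

Departure in UTC: 2:25 PM + 4:00 = 6:25 PM on Oct 20.
Arrival in UTC: 3:10 PM − 10:00 = 5:10 AM on Oct 21.
Elapsed = 5:10 AM − 6:25 PM (+1 day) = 10 hours 45 minutes.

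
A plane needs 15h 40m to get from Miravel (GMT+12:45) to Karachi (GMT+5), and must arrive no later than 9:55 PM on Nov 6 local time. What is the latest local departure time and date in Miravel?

Target arrival in UTC: 9:55 PM − 5:00 = 4:55 PM on Nov 6.
Subtract 15 hours and 40 minutes → departure 1:15 AM UTC on Nov 6.
Miravel is UTC+12:45: 1:15 AM + 12:45 = 2:00 PM on Nov 6.

2:00 PM on November 6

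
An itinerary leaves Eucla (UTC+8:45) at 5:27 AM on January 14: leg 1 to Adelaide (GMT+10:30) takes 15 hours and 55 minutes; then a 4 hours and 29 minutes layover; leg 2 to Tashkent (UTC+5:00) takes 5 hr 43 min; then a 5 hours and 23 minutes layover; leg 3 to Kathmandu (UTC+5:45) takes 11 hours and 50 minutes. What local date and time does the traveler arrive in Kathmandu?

9:47 PM on January 15

Convert departure to UTC: 5:27 AM − 8:45 = 8:42 PM UTC on Jan 13.
Add 15 hours 55 minutes leg 1 → 12:37 PM UTC (Jan 14).
Add 4 hours 29 minutes layover in Adelaide → 5:06 PM UTC.
Add 5 hours 43 minutes leg 2 → 10:49 PM UTC.
Add 5 hours and 23 minutes layover in Tashkent → 4:12 AM UTC (Jan 15).
Add 11 hours 50 minutes leg 3 → 4:02 PM UTC.
Kathmandu is UTC+5:45, so local arrival = 4:02 PM + 5:45 = 9:47 PM on Jan 15.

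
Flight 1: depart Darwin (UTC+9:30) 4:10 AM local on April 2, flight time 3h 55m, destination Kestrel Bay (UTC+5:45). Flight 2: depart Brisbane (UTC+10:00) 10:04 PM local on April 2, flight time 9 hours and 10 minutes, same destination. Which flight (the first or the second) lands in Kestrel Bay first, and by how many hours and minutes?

Flight 1 in UTC: 4:10 AM − 9:30 = 6:40 PM on Apr 1.
+3 hours and 55 minutes → arrive 10:35 PM UTC on Apr 1.
Flight 2 in UTC: 10:04 PM − 10:00 = 12:04 PM on Apr 2.
+9 hours 10 minutes → arrive 9:14 PM UTC on Apr 2.
Flight 1 lands earlier by 22 hours 39 minutes.

the first, by 22 hours 39 minutes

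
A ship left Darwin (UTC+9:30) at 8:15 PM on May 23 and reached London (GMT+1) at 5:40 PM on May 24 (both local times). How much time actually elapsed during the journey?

29 hours 55 minutes

Departure in UTC: 8:15 PM − 9:30 = 10:45 AM on May 23.
Arrival in UTC: 5:40 PM − 1:00 = 4:40 PM on May 24.
Elapsed = 4:40 PM − 10:45 AM (+1 day) = 29 hours 55 minutes.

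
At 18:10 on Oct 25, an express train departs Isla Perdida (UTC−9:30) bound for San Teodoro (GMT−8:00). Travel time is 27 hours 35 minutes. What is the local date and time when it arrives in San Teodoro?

23:15 on October 26

San Teodoro is 1:30 ahead of Isla Perdida.
After 27 hours and 35 minutes it is 21:45 (Oct 26) in Isla Perdida.
Shift by the zone difference: 21:45 + 1:30 = 23:15 on Oct 26 in San Teodoro.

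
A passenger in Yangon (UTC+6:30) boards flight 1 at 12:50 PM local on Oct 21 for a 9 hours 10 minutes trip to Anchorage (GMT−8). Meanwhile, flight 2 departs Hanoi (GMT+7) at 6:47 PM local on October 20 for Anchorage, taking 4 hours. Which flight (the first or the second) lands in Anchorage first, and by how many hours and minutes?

Flight 1 in UTC: 12:50 PM − 6:30 = 6:20 AM on Oct 21.
+9 hours 10 minutes → arrive 3:30 PM UTC on Oct 21.
Flight 2 in UTC: 6:47 PM − 7:00 = 11:47 AM on Oct 20.
+4 hours → arrive 3:47 PM UTC on Oct 20.
Flight 2 lands earlier by 23 hours 43 minutes.

the second, by 23 hours 43 minutes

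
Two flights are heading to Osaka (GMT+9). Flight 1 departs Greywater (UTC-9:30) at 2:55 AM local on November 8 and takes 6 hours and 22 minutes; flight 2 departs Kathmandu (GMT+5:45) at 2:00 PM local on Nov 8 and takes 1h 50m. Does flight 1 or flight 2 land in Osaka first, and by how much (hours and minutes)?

Flight 1 in UTC: 2:55 AM + 9:30 = 12:25 PM on Nov 8.
+6 hours and 22 minutes → arrive 6:47 PM UTC on Nov 8.
Flight 2 in UTC: 2:00 PM − 5:45 = 8:15 AM on Nov 8.
+1 hour and 50 minutes → arrive 10:05 AM UTC on Nov 8.
Flight 2 lands earlier by 8 hours 42 minutes.

the second, by 8 hours 42 minutes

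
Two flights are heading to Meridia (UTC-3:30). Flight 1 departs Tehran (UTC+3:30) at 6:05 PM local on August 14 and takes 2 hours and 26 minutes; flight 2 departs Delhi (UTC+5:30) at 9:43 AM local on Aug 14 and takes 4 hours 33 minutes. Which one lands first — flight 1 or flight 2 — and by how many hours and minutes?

the second, by 8 hours 15 minutes

Flight 1 in UTC: 6:05 PM − 3:30 = 2:35 PM on Aug 14.
+2 hours 26 minutes → arrive 5:01 PM UTC on Aug 14.
Flight 2 in UTC: 9:43 AM − 5:30 = 4:13 AM on Aug 14.
+4 hours 33 minutes → arrive 8:46 AM UTC on Aug 14.
Flight 2 lands earlier by 8 hours 15 minutes.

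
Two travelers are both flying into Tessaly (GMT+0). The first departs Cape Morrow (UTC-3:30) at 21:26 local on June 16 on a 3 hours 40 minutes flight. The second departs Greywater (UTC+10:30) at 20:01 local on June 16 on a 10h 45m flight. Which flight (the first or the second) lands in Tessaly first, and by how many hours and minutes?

the second, by 8 hours 20 minutes

Flight 1 in UTC: 21:26 + 3:30 = 00:56 on Jun 17.
+3 hours and 40 minutes → arrive 04:36 UTC on Jun 17.
Flight 2 in UTC: 20:01 − 10:30 = 09:31 on Jun 16.
+10 hours 45 minutes → arrive 20:16 UTC on Jun 16.
Flight 2 lands earlier by 8 hours 20 minutes.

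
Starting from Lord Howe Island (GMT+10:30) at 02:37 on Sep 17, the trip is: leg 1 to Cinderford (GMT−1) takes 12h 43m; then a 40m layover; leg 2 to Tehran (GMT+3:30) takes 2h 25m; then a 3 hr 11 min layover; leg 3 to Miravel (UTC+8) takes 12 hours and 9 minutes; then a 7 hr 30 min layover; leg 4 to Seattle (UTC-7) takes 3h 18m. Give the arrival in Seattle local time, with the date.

Convert departure to UTC: 02:37 − 10:30 = 16:07 UTC on Sep 16.
Add 12 hours 43 minutes leg 1 → 04:50 UTC (Sep 17).
Add 40 minutes layover in Cinderford → 05:30 UTC.
Add 2 hours 25 minutes leg 2 → 07:55 UTC.
Add 3 hours 11 minutes layover in Tehran → 11:06 UTC.
Add 12 hours 9 minutes leg 3 → 23:15 UTC.
Add 7 hours 30 minutes layover in Miravel → 06:45 UTC (Sep 18).
Add 3 hours 18 minutes leg 4 → 10:03 UTC.
Seattle is UTC−7:00, so local arrival = 10:03 − 7:00 = 03:03 on Sep 18.

03:03 on Sep 18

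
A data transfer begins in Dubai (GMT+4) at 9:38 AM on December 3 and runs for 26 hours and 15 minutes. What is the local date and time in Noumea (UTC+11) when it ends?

Convert start to UTC: 9:38 AM − 4:00 = 5:38 AM UTC on Dec 3.
Add 26 hours 15 minutes duration → 7:53 AM UTC (Dec 4).
Noumea is UTC+11:00, so local end time = 7:53 AM + 11:00 = 6:53 PM on Dec 4.

6:53 PM on December 4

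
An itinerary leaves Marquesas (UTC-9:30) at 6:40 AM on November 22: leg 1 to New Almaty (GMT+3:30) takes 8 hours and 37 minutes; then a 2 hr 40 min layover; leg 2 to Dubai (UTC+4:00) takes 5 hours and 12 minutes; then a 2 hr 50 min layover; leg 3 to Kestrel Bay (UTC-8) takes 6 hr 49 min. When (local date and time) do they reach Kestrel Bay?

10:18 AM on November 23

Convert departure to UTC: 6:40 AM + 9:30 = 4:10 PM UTC on Nov 22.
Add 8 hours 37 minutes leg 1 → 12:47 AM UTC (Nov 23).
Add 2 hours 40 minutes layover in New Almaty → 3:27 AM UTC.
Add 5 hours 12 minutes leg 2 → 8:39 AM UTC.
Add 2 hours 50 minutes layover in Dubai → 11:29 AM UTC.
Add 6 hours 49 minutes leg 3 → 6:18 PM UTC.
Kestrel Bay is UTC−8:00, so local arrival = 6:18 PM − 8:00 = 10:18 AM on Nov 23.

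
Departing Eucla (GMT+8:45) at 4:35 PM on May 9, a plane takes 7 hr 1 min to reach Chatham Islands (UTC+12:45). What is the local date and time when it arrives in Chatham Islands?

3:36 AM on May 10

Convert departure to UTC: 4:35 PM − 8:45 = 7:50 AM UTC on May 9.
Add 7 hours 1 minute travel time → 2:51 PM UTC.
Chatham Islands is UTC+12:45, so local arrival = 2:51 PM + 12:45 = 3:36 AM on May 10.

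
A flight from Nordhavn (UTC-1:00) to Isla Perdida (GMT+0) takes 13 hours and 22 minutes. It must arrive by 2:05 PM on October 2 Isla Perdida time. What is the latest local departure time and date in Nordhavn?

11:43 PM on Oct 1

Target arrival is already UTC: 2:05 PM on Oct 2.
Subtract 13 hours 22 minutes → departure 12:43 AM UTC on Oct 2.
Nordhavn is UTC−1:00: 12:43 AM − 1:00 = 11:43 PM on Oct 1.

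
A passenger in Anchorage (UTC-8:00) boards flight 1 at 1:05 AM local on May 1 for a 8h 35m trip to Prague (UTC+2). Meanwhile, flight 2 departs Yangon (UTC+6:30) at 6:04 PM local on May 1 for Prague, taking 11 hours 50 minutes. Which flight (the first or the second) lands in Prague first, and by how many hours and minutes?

the first, by 5 hours 44 minutes

Flight 1 in UTC: 1:05 AM + 8:00 = 9:05 AM on May 1.
+8 hours and 35 minutes → arrive 5:40 PM UTC on May 1.
Flight 2 in UTC: 6:04 PM − 6:30 = 11:34 AM on May 1.
+11 hours 50 minutes → arrive 11:24 PM UTC on May 1.
Flight 1 lands earlier by 5 hours 44 minutes.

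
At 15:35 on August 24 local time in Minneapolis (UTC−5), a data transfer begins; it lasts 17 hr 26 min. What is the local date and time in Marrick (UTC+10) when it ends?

Convert start to UTC: 15:35 + 5:00 = 20:35 UTC on Aug 24.
Add 17 hours and 26 minutes duration → 14:01 UTC (Aug 25).
Marrick is UTC+10:00, so local end time = 14:01 + 10:00 = 00:01 on Aug 26.

00:01 on August 26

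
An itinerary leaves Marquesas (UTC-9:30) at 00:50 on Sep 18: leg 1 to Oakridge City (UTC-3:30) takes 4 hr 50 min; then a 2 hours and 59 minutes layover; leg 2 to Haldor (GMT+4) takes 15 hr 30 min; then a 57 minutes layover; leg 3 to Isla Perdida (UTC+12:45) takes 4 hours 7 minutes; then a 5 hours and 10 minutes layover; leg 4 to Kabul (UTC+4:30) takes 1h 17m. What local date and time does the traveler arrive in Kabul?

Convert departure to UTC: 00:50 + 9:30 = 10:20 UTC on Sep 18.
Add 4 hours 50 minutes leg 1 → 15:10 UTC.
Add 2 hours and 59 minutes layover in Oakridge City → 18:09 UTC.
Add 15 hours and 30 minutes leg 2 → 09:39 UTC (Sep 19).
Add 57 minutes layover in Haldor → 10:36 UTC.
Add 4 hours 7 minutes leg 3 → 14:43 UTC.
Add 5 hours 10 minutes layover in Isla Perdida → 19:53 UTC.
Add 1 hour 17 minutes leg 4 → 21:10 UTC.
Kabul is UTC+4:30, so local arrival = 21:10 + 4:30 = 01:40 on Sep 20.

01:40 on Sep 20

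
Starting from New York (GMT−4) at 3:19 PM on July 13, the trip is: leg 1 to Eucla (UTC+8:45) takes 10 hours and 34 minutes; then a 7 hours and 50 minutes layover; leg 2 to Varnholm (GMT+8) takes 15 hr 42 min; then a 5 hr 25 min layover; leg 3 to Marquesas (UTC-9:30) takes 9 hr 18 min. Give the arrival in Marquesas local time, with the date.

10:38 AM on July 15

Convert departure to UTC: 3:19 PM + 4:00 = 7:19 PM UTC on Jul 13.
Add 10 hours and 34 minutes leg 1 → 5:53 AM UTC (Jul 14).
Add 7 hours and 50 minutes layover in Eucla → 1:43 PM UTC.
Add 15 hours and 42 minutes leg 2 → 5:25 AM UTC (Jul 15).
Add 5 hours and 25 minutes layover in Varnholm → 10:50 AM UTC.
Add 9 hours and 18 minutes leg 3 → 8:08 PM UTC.
Marquesas is UTC−9:30, so local arrival = 8:08 PM − 9:30 = 10:38 AM on Jul 15.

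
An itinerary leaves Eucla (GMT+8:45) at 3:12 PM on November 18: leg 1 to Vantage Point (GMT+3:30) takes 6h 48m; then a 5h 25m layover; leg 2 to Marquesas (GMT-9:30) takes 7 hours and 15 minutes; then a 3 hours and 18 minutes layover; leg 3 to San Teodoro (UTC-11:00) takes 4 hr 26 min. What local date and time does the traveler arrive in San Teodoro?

10:39 PM on Nov 18

Convert departure to UTC: 3:12 PM − 8:45 = 6:27 AM UTC on Nov 18.
Add 6 hours 48 minutes leg 1 → 1:15 PM UTC.
Add 5 hours 25 minutes layover in Vantage Point → 6:40 PM UTC.
Add 7 hours and 15 minutes leg 2 → 1:55 AM UTC (Nov 19).
Add 3 hours 18 minutes layover in Marquesas → 5:13 AM UTC.
Add 4 hours 26 minutes leg 3 → 9:39 AM UTC.
San Teodoro is UTC−11:00, so local arrival = 9:39 AM − 11:00 = 10:39 PM on Nov 18.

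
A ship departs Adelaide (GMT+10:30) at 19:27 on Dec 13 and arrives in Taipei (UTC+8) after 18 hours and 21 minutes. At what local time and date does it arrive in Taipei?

11:18 on Dec 14

Taipei is 2:30 behind Adelaide.
After 18 hours and 21 minutes it is 13:48 (Dec 14) in Adelaide.
Shift by the zone difference: 13:48 − 2:30 = 11:18 on Dec 14 in Taipei.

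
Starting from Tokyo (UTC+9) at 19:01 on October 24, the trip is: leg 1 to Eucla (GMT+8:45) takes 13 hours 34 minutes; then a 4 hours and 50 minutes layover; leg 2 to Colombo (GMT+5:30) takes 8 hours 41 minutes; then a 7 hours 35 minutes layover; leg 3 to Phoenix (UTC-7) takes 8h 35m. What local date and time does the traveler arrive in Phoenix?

Convert departure to UTC: 19:01 − 9:00 = 10:01 UTC on Oct 24.
Add 13 hours 34 minutes leg 1 → 23:35 UTC.
Add 4 hours and 50 minutes layover in Eucla → 04:25 UTC (Oct 25).
Add 8 hours and 41 minutes leg 2 → 13:06 UTC.
Add 7 hours and 35 minutes layover in Colombo → 20:41 UTC.
Add 8 hours 35 minutes leg 3 → 05:16 UTC (Oct 26).
Phoenix is UTC−7:00, so local arrival = 05:16 − 7:00 = 22:16 on Oct 25.

22:16 on October 25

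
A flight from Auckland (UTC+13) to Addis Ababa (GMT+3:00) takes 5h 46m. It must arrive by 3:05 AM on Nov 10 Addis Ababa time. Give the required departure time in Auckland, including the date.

7:19 AM on November 10

Target arrival in UTC: 3:05 AM − 3:00 = 12:05 AM on Nov 10.
Subtract 5 hours and 46 minutes → departure 6:19 PM UTC on Nov 9.
Auckland is UTC+13:00: 6:19 PM + 13:00 = 7:19 AM on Nov 10.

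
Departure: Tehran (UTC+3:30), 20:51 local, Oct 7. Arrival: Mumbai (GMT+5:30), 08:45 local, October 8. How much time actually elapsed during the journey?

9 hours 54 minutes

Mumbai is 2:00 ahead of Tehran.
Clock-face elapsed time (ignoring zones) is 11 hours 54 minutes.
Actual elapsed = 11 hours 54 minutes − 2:00 = 9 hours 54 minutes.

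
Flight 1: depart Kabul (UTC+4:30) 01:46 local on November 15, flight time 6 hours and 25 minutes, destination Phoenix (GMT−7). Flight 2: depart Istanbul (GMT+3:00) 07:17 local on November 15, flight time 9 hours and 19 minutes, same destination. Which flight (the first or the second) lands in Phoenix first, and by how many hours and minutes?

the first, by 9 hours 55 minutes

Flight 1 in UTC: 01:46 − 4:30 = 21:16 on Nov 14.
+6 hours 25 minutes → arrive 03:41 UTC on Nov 15.
Flight 2 in UTC: 07:17 − 3:00 = 04:17 on Nov 15.
+9 hours 19 minutes → arrive 13:36 UTC on Nov 15.
Flight 1 lands earlier by 9 hours 55 minutes.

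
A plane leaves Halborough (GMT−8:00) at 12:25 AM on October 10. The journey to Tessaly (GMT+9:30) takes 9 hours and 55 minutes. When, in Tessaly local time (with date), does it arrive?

Convert departure to UTC: 12:25 AM + 8:00 = 8:25 AM UTC on Oct 10.
Add 9 hours 55 minutes travel time → 6:20 PM UTC.
Tessaly is UTC+9:30, so local arrival = 6:20 PM + 9:30 = 3:50 AM on Oct 11.

3:50 AM on October 11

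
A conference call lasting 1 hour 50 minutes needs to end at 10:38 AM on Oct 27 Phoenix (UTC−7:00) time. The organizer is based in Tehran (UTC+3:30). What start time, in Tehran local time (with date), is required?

Target end time in UTC: 10:38 AM + 7:00 = 5:38 PM on Oct 27.
Subtract 1 hour and 50 minutes → start 3:48 PM UTC on Oct 27.
Tehran is UTC+3:30: 3:48 PM + 3:30 = 7:18 PM on Oct 27.

7:18 PM on October 27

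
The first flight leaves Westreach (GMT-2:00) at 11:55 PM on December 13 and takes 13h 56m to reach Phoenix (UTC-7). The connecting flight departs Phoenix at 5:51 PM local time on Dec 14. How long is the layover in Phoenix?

9 hours

Convert departure to UTC: 11:55 PM + 2:00 = 1:55 AM UTC on Dec 14.
Add 13 hours 56 minutes flight time → 3:51 PM UTC.
Phoenix is UTC−7:00, so local arrival = 3:51 PM − 7:00 = 8:51 AM on Dec 14.
Layover = 5:51 PM − 8:51 AM = 9 hours.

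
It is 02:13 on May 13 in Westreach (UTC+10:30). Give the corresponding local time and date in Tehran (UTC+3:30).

19:13 on May 12

In UTC: 02:13 − 10:30 = 15:43 on May 12.
Tehran is UTC+3:30: 15:43 + 3:30 = 19:13 on May 12.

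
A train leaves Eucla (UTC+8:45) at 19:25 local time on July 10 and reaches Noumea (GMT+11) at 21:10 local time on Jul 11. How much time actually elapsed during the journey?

23 hours 30 minutes

Departure in UTC: 19:25 − 8:45 = 10:40 on Jul 10.
Arrival in UTC: 21:10 − 11:00 = 10:10 on Jul 11.
Elapsed = 10:10 − 10:40 (+1 day) = 23 hours 30 minutes.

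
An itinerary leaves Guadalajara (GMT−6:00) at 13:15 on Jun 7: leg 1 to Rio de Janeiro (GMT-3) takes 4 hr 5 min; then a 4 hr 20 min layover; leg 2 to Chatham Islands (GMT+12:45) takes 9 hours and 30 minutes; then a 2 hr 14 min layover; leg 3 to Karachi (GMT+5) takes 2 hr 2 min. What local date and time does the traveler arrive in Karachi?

22:26 on June 8

Convert departure to UTC: 13:15 + 6:00 = 19:15 UTC on Jun 7.
Add 4 hours 5 minutes leg 1 → 23:20 UTC.
Add 4 hours 20 minutes layover in Rio de Janeiro → 03:40 UTC (Jun 8).
Add 9 hours and 30 minutes leg 2 → 13:10 UTC.
Add 2 hours 14 minutes layover in Chatham Islands → 15:24 UTC.
Add 2 hours and 2 minutes leg 3 → 17:26 UTC.
Karachi is UTC+5:00, so local arrival = 17:26 + 5:00 = 22:26 on Jun 8.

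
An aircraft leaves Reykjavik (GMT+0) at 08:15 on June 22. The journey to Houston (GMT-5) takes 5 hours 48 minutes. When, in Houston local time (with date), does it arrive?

Reykjavik is at UTC+0, so departure is already 08:15 UTC on Jun 22.
Add 5 hours 48 minutes travel time → 14:03 UTC.
Houston is UTC−5:00, so local arrival = 14:03 − 5:00 = 09:03 on Jun 22.

09:03 on June 22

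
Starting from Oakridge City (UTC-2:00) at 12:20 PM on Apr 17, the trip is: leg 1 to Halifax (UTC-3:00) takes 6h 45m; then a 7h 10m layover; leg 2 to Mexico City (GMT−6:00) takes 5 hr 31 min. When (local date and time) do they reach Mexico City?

3:46 AM on April 18

Convert departure to UTC: 12:20 PM + 2:00 = 2:20 PM UTC on Apr 17.
Add 6 hours 45 minutes leg 1 → 9:05 PM UTC.
Add 7 hours and 10 minutes layover in Halifax → 4:15 AM UTC (Apr 18).
Add 5 hours and 31 minutes leg 2 → 9:46 AM UTC.
Mexico City is UTC−6:00, so local arrival = 9:46 AM − 6:00 = 3:46 AM on Apr 18.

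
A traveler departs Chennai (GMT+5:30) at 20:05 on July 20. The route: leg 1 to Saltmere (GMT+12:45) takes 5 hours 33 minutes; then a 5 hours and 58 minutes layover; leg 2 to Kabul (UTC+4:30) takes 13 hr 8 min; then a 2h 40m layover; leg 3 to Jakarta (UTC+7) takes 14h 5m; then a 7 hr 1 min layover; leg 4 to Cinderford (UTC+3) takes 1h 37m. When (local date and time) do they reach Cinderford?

Convert departure to UTC: 20:05 − 5:30 = 14:35 UTC on Jul 20.
Add 5 hours 33 minutes leg 1 → 20:08 UTC.
Add 5 hours 58 minutes layover in Saltmere → 02:06 UTC (Jul 21).
Add 13 hours and 8 minutes leg 2 → 15:14 UTC.
Add 2 hours 40 minutes layover in Kabul → 17:54 UTC.
Add 14 hours 5 minutes leg 3 → 07:59 UTC (Jul 22).
Add 7 hours and 1 minute layover in Jakarta → 15:00 UTC.
Add 1 hour 37 minutes leg 4 → 16:37 UTC.
Cinderford is UTC+3:00, so local arrival = 16:37 + 3:00 = 19:37 on Jul 22.

19:37 on July 22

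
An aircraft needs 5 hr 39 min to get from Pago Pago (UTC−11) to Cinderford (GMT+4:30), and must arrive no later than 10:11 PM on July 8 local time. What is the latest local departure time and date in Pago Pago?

1:02 AM on Jul 8

Target arrival in UTC: 10:11 PM − 4:30 = 5:41 PM on Jul 8.
Subtract 5 hours 39 minutes → departure 12:02 PM UTC on Jul 8.
Pago Pago is UTC−11:00: 12:02 PM − 11:00 = 1:02 AM on Jul 8.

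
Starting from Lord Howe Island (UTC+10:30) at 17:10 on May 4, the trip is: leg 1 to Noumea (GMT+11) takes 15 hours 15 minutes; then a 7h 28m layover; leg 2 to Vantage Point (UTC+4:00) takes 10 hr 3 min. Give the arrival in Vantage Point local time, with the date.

19:26 on May 5

Convert departure to UTC: 17:10 − 10:30 = 06:40 UTC on May 4.
Add 15 hours 15 minutes leg 1 → 21:55 UTC.
Add 7 hours 28 minutes layover in Noumea → 05:23 UTC (May 5).
Add 10 hours and 3 minutes leg 2 → 15:26 UTC.
Vantage Point is UTC+4:00, so local arrival = 15:26 + 4:00 = 19:26 on May 5.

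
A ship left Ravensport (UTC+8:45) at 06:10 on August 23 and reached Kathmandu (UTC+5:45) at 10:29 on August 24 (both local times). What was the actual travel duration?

31 hours 19 minutes

Kathmandu is 3:00 behind Ravensport.
Clock-face elapsed time (ignoring zones) is 28 hours 19 minutes.
Actual elapsed = 28 hours 19 minutes + 3:00 = 31 hours 19 minutes.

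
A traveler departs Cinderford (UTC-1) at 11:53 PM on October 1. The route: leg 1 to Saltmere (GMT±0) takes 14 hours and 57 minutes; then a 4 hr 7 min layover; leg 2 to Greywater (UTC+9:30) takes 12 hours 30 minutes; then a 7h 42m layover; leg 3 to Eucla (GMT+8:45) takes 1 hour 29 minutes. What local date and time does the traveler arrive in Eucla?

Convert departure to UTC: 11:53 PM + 1:00 = 12:53 AM UTC on Oct 2.
Add 14 hours and 57 minutes leg 1 → 3:50 PM UTC.
Add 4 hours and 7 minutes layover in Saltmere → 7:57 PM UTC.
Add 12 hours 30 minutes leg 2 → 8:27 AM UTC (Oct 3).
Add 7 hours and 42 minutes layover in Greywater → 4:09 PM UTC.
Add 1 hour 29 minutes leg 3 → 5:38 PM UTC.
Eucla is UTC+8:45, so local arrival = 5:38 PM + 8:45 = 2:23 AM on Oct 4.

2:23 AM on October 4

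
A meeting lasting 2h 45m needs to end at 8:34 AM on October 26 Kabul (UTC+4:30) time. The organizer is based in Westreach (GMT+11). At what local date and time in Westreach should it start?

12:19 PM on October 26

Target end time in UTC: 8:34 AM − 4:30 = 4:04 AM on Oct 26.
Subtract 2 hours and 45 minutes → start 1:19 AM UTC on Oct 26.
Westreach is UTC+11:00: 1:19 AM + 11:00 = 12:19 PM on Oct 26.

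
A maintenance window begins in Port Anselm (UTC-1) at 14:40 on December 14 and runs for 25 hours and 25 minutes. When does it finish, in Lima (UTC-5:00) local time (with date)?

Lima is 4:00 behind Port Anselm.
After 25 hours and 25 minutes it is 16:05 (Dec 15) in Port Anselm.
Shift by the zone difference: 16:05 − 4:00 = 12:05 on Dec 15 in Lima.

12:05 on Dec 15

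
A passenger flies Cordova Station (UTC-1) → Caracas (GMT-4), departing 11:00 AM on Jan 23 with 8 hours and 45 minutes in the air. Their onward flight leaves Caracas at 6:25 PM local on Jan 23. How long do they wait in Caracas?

Convert departure to UTC: 11:00 AM + 1:00 = 12:00 PM UTC on Jan 23.
Add 8 hours and 45 minutes flight time → 8:45 PM UTC.
Caracas is UTC−4:00, so local arrival = 8:45 PM − 4:00 = 4:45 PM on Jan 23.
Layover = 6:25 PM − 4:45 PM = 1 hour 40 minutes.

1 hour 40 minutes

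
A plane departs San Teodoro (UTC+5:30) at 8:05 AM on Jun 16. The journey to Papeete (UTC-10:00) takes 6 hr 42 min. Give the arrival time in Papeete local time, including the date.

Convert departure to UTC: 8:05 AM − 5:30 = 2:35 AM UTC on Jun 16.
Add 6 hours 42 minutes travel time → 9:17 AM UTC.
Papeete is UTC−10:00, so local arrival = 9:17 AM − 10:00 = 11:17 PM on Jun 15.

11:17 PM on June 15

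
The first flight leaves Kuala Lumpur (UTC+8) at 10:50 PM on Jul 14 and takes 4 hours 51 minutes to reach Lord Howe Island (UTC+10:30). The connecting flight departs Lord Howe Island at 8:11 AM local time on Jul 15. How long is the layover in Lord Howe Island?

Convert departure to UTC: 10:50 PM − 8:00 = 2:50 PM UTC on Jul 14.
Add 4 hours 51 minutes flight time → 7:41 PM UTC.
Lord Howe Island is UTC+10:30, so local arrival = 7:41 PM + 10:30 = 6:11 AM on Jul 15.
Layover = 8:11 AM − 6:11 AM = 2 hours.

2 hours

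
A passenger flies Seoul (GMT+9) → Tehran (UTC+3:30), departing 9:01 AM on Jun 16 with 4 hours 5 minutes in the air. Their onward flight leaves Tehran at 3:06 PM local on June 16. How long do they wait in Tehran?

Convert departure to UTC: 9:01 AM − 9:00 = 12:01 AM UTC on Jun 16.
Add 4 hours and 5 minutes flight time → 4:06 AM UTC.
Tehran is UTC+3:30, so local arrival = 4:06 AM + 3:30 = 7:36 AM on Jun 16.
Layover = 3:06 PM − 7:36 AM = 7 hours 30 minutes.

7 hours 30 minutes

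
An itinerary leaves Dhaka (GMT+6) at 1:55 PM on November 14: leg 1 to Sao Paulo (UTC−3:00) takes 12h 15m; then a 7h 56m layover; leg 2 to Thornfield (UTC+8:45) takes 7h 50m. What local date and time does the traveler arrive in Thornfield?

8:41 PM on November 15

Convert departure to UTC: 1:55 PM − 6:00 = 7:55 AM UTC on Nov 14.
Add 12 hours and 15 minutes leg 1 → 8:10 PM UTC.
Add 7 hours 56 minutes layover in Sao Paulo → 4:06 AM UTC (Nov 15).
Add 7 hours and 50 minutes leg 2 → 11:56 AM UTC.
Thornfield is UTC+8:45, so local arrival = 11:56 AM + 8:45 = 8:41 PM on Nov 15.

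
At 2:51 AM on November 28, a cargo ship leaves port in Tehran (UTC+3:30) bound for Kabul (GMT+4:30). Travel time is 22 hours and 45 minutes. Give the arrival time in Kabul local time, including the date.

2:36 AM on November 29

Kabul is 1:00 ahead of Tehran.
After 22 hours 45 minutes it is 1:36 AM (Nov 29) in Tehran.
Shift by the zone difference: 1:36 AM + 1:00 = 2:36 AM on Nov 29 in Kabul.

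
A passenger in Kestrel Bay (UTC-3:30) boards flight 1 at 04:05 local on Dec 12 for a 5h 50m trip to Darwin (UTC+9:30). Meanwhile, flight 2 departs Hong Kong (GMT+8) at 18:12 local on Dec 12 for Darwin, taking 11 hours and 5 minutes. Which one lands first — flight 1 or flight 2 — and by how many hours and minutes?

the first, by 7 hours 52 minutes

Flight 1 in UTC: 04:05 + 3:30 = 07:35 on Dec 12.
+5 hours and 50 minutes → arrive 13:25 UTC on Dec 12.
Flight 2 in UTC: 18:12 − 8:00 = 10:12 on Dec 12.
+11 hours 5 minutes → arrive 21:17 UTC on Dec 12.
Flight 1 lands earlier by 7 hours 52 minutes.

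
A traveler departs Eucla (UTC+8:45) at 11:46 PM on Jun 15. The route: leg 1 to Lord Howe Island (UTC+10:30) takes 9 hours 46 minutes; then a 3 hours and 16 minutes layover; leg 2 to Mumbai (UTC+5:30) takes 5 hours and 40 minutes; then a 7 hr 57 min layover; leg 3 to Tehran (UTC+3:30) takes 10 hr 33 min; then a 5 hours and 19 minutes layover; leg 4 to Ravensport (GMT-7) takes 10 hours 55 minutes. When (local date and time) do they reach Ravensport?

Convert departure to UTC: 11:46 PM − 8:45 = 3:01 PM UTC on Jun 15.
Add 9 hours and 46 minutes leg 1 → 12:47 AM UTC (Jun 16).
Add 3 hours and 16 minutes layover in Lord Howe Island → 4:03 AM UTC.
Add 5 hours 40 minutes leg 2 → 9:43 AM UTC.
Add 7 hours 57 minutes layover in Mumbai → 5:40 PM UTC.
Add 10 hours 33 minutes leg 3 → 4:13 AM UTC (Jun 17).
Add 5 hours 19 minutes layover in Tehran → 9:32 AM UTC.
Add 10 hours 55 minutes leg 4 → 8:27 PM UTC.
Ravensport is UTC−7:00, so local arrival = 8:27 PM − 7:00 = 1:27 PM on Jun 17.

1:27 PM on June 17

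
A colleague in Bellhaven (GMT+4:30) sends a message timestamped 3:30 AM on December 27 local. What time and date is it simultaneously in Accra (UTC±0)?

11:00 PM on December 26

Accra is 4:30 behind Bellhaven.
Shift by the zone difference: 3:30 AM − 4:30 = 11:00 PM on Dec 26 in Accra.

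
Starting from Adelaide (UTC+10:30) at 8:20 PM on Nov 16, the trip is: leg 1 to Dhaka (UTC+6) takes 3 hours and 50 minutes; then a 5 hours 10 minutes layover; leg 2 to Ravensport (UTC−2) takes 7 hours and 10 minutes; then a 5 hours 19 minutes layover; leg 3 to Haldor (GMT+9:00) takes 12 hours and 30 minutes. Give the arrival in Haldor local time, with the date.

4:49 AM on November 18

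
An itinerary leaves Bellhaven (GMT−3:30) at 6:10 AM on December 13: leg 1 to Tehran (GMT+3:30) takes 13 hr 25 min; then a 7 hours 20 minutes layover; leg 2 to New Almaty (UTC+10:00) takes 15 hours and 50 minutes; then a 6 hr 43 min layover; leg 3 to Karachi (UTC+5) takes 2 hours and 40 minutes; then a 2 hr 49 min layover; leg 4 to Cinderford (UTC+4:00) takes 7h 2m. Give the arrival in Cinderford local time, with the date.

9:29 PM on Dec 15

Convert departure to UTC: 6:10 AM + 3:30 = 9:40 AM UTC on Dec 13.
Add 13 hours 25 minutes leg 1 → 11:05 PM UTC.
Add 7 hours and 20 minutes layover in Tehran → 6:25 AM UTC (Dec 14).
Add 15 hours 50 minutes leg 2 → 10:15 PM UTC.
Add 6 hours 43 minutes layover in New Almaty → 4:58 AM UTC (Dec 15).
Add 2 hours and 40 minutes leg 3 → 7:38 AM UTC.
Add 2 hours and 49 minutes layover in Karachi → 10:27 AM UTC.
Add 7 hours 2 minutes leg 4 → 5:29 PM UTC.
Cinderford is UTC+4:00, so local arrival = 5:29 PM + 4:00 = 9:29 PM on Dec 15.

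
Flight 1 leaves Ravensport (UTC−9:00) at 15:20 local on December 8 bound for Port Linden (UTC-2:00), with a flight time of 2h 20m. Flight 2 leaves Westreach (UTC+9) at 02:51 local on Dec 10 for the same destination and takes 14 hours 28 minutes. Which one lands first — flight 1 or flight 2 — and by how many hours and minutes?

Flight 1 in UTC: 15:20 + 9:00 = 00:20 on Dec 9.
+2 hours and 20 minutes → arrive 02:40 UTC on Dec 9.
Flight 2 in UTC: 02:51 − 9:00 = 17:51 on Dec 9.
+14 hours and 28 minutes → arrive 08:19 UTC on Dec 10.
Flight 1 lands earlier by 29 hours 39 minutes.

the first, by 29 hours 39 minutes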